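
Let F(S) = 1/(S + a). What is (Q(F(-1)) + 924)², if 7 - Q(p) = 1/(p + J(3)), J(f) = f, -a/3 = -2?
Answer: 221741881/256 ≈ 8.6618e+5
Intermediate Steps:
a = 6 (a = -3*(-2) = 6)
F(S) = 1/(6 + S) (F(S) = 1/(S + 6) = 1/(6 + S))
Q(p) = 7 - 1/(3 + p) (Q(p) = 7 - 1/(p + 3) = 7 - 1/(3 + p))
(Q(F(-1)) + 924)² = ((20 + 7/(6 - 1))/(3 + 1/(6 - 1)) + 924)² = ((20 + 7/5)/(3 + 1/5) + 924)² = ((20 + 7*(⅕))/(3 + ⅕) + 924)² = ((20 + 7/5)/(16/5) + 924)² = ((5/16)*(107/5) + 924)² = (107/16 + 924)² = (14891/16)² = 221741881/256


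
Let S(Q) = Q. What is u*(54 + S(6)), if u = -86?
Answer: -5160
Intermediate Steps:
u*(54 + S(6)) = -86*(54 + 6) = -86*60 = -5160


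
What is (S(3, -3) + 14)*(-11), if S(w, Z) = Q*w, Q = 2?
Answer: -220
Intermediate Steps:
S(w, Z) = 2*w
(S(3, -3) + 14)*(-11) = (2*3 + 14)*(-11) = (6 + 14)*(-11) = 20*(-11) = -220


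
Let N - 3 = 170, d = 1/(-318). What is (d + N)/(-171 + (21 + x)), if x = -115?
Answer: -55013/84270 ≈ -0.65282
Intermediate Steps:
d = -1/318 ≈ -0.0031447
N = 173 (N = 3 + 170 = 173)
(d + N)/(-171 + (21 + x)) = (-1/318 + 173)/(-171 + (21 - 115)) = 55013/(318*(-171 - 94)) = (55013/318)/(-265) = (55013/318)*(-1/265) = -55013/84270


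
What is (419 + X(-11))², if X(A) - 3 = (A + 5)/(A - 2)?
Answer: 30162064/169 ≈ 1.7847e+5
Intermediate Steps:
X(A) = 3 + (5 + A)/(-2 + A) (X(A) = 3 + (A + 5)/(A - 2) = 3 + (5 + A)/(-2 + A))
(419 + X(-11))² = (419 + (-1 + 4*(-11))/(-2 - 11))² = (419 + (-1 - 44)/(-13))² = (419 - 1/13*(-45))² = (419 + 45/13)² = (5492/13)² = 30162064/169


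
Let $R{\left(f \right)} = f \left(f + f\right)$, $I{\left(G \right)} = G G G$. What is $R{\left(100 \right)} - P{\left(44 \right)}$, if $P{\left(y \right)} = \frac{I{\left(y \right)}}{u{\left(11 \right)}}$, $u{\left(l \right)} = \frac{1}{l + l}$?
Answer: $-1854048$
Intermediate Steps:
$u{\left(l \right)} = \frac{1}{2 l}$
$I{\left(G \right)} = G^{3}$ ($I{\left(G \right)} = G^{2} G = G^{3}$)
$R{\left(f \right)} = 2 f^{2}$ ($R{\left(f \right)} = f 2 f = 2 f^{2}$)
$P{\left(y \right)} = 22 y^{3}$ ($P{\left(y \right)} = \frac{y^{3}}{\frac{1}{2} \cdot \frac{1}{11}} = y^{3} \frac{1}{\frac{1}{22}} = y^{3} \cdot 22 = 22 y^{3}$)
$R{\left(100 \right)} - P{\left(44 \right)} = 2 \cdot 100^{2} - 22 \cdot 44^{3} = 2 \cdot 10000 - 22 \cdot 85184 = 20000 - 1874048 = -1854048$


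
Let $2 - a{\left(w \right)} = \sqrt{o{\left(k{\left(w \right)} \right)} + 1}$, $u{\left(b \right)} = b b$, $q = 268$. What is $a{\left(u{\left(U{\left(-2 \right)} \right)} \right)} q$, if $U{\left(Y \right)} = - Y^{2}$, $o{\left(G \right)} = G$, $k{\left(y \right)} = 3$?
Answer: $0$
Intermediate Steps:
$u{\left(b \right)} = b^{2}$
$a{\left(w \right)} = 0$ ($a{\left(w \right)} = 2 - \sqrt{3 + 1} = 2 - \sqrt{4} = 2 - 2 = 0$)
$a{\left(u{\left(U{\left(-2 \right)} \right)} \right)} q = 0 \cdot 268 = 0$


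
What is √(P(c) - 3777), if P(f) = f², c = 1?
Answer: 8*I*√59 ≈ 61.449*I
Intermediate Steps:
√(P(c) - 3777) = √(1² - 3777) = √(1 - 3777) = √(-3776) = 8*I*√59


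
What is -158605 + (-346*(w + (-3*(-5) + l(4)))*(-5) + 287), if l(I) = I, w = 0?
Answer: -125448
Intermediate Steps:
-158605 + (-346*(w + (-3*(-5) + l(4)))*(-5) + 287) = -158605 + (-346*(0 + (-3*(-5) + 4))*(-5) + 287) = -158605 + (-346*(0 + (15 + 4))*(-5) + 287) = -158605 + (-346*(0 + 19)*(-5) + 287) = -158605 + (-6574*(-5) + 287) = -158605 + (-346*(-95) + 287) = -158605 + (32870 + 287) = -158605 + 33157 = -125448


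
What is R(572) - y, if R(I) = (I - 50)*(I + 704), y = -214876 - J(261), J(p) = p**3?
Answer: 18660529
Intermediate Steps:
y = -17994457 (y = -214876 - 1*261**3 = -214876 - 1*17779581 = -214876 - 17779581 = -17994457)
R(I) = (-50 + I)*(704 + I)
R(572) - y = (-35200 + 572**2 + 654*572) - 1*(-17994457) = (-35200 + 327184 + 374088) + 17994457 = 666072 + 17994457 = 18660529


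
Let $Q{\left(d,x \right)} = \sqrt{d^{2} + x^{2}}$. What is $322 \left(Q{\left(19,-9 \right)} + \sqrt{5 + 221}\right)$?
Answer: $322 \sqrt{226} + 322 \sqrt{442} \approx 11610.0$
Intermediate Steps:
$322 \left(Q{\left(19,-9 \right)} + \sqrt{5 + 221}\right) = 322 \left(\sqrt{19^{2} + \left(-9\right)^{2}} + \sqrt{5 + 221}\right) = 322 \left(\sqrt{361 + 81} + \sqrt{226}\right) = 322 \left(\sqrt{442} + \sqrt{226}\right) = 322 \left(\sqrt{226} + \sqrt{442}\right) = 322 \sqrt{226} + 322 \sqrt{442}$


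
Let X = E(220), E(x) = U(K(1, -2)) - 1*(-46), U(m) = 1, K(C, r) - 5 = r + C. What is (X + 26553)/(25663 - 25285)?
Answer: 1900/27 ≈ 70.370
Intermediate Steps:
K(C, r) = 5 + C + r (K(C, r) = 5 + (r + C) = 5 + (C + r) = 5 + C + r)
E(x) = 47 (E(x) = 1 - 1*(-46) = 1 + 46 = 47)
X = 47
(X + 26553)/(25663 - 25285) = (47 + 26553)/(25663 - 25285) = 26600/378 = 26600*(1/378) = 1900/27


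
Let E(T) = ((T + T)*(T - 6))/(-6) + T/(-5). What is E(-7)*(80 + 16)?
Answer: -13888/5 ≈ -2777.6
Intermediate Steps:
E(T) = -T/5 - T*(-6 + T)/3 (E(T) = ((2*T)*(-6 + T))*(-⅙) + T*(-⅕) = (2*T*(-6 + T))*(-⅙) - T/5 = -T*(-6 + T)/3 - T/5 = -T/5 - T*(-6 + T)/3)
E(-7)*(80 + 16) = ((1/15)*(-7)*(27 - 5*(-7)))*(80 + 16) = ((1/15)*(-7)*(27 + 35))*96 = ((1/15)*(-7)*62)*96 = -434/15*96 = -13888/5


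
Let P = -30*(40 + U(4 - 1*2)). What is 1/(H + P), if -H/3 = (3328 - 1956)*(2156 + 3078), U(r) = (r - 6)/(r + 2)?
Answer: -1/21544314 ≈ -4.6416e-8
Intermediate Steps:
U(r) = (-6 + r)/(2 + r)
H = -21543144 (H = -3*(3328 - 1956)*(2156 + 3078) = -4116*5234 = -3*7181048 = -21543144)
P = -1170 (P = -30*(40 + (-6 + (4 - 1*2))/(2 + (4 - 1*2))) = -30*(40 + (-6 + (4 - 2))/(2 + (4 - 2))) = -30*(40 + (-6 + 2)/(2 + 2)) = -30*(40 - 4/4) = -30*(40 + (¼)*(-4)) = -30*(40 - 1) = -30*39 = -1170)
1/(H + P) = 1/(-21543144 - 1170) = 1/(-21544314) = -1/21544314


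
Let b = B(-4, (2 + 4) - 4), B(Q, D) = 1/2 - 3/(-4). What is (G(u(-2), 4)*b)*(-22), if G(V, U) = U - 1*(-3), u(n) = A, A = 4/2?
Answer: -385/2 ≈ -192.50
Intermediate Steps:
A = 2 (A = 4*(½) = 2)
B(Q, D) = 5/4 (B(Q, D) = 1*(½) - 3*(-¼) = ½ + ¾ = 5/4)
b = 5/4 ≈ 1.2500
u(n) = 2
G(V, U) = 3 + U (G(V, U) = U + 3 = 3 + U)
(G(u(-2), 4)*b)*(-22) = ((3 + 4)*(5/4))*(-22) = (7*(5/4))*(-22) = (35/4)*(-22) = -385/2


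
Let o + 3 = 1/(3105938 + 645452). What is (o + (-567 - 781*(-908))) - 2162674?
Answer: -5454881193439/3751390 ≈ -1.4541e+6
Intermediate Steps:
o = -11254169/3751390 (o = -3 + 1/(3105938 + 645452) = -3 + 1/3751390 = -11254169/3751390 ≈ -3.0000)
(o + (-567 - 781*(-908))) - 2162674 = (-11254169/3751390 + (-567 - 781*(-908))) - 2162674 = (-11254169/3751390 + (-567 + 709148)) - 2162674 = (-11254169/3751390 + 708581) - 2162674 = 2658152423421/3751390 - 2162674 = -5454881193439/3751390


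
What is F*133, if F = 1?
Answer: 133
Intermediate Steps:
F*133 = 1*133 = 133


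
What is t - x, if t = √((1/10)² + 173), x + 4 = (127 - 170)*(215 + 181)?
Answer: 17032 + √17301/10 ≈ 17045.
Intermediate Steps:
x = -17032 (x = -4 + (127 - 170)*(215 + 181) = -4 - 43*396 = -4 - 17028 = -17032)
t = √17301/10 (t = √((⅒)² + 173) = √(1/100 + 173) = √(17301/100) = √17301/10 ≈ 13.153)
t - x = √17301/10 - 1*(-17032) = √17301/10 + 17032 = 17032 + √17301/10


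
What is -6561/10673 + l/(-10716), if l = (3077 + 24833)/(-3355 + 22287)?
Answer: -665681402731/1082644102488 ≈ -0.61487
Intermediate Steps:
l = 13955/9466 (l = 27910/18932 = 27910*(1/18932) = 13955/9466 ≈ 1.4742)
-6561/10673 + l/(-10716) = -6561/10673 + (13955/9466)/(-10716) = -6561*1/10673 + (13955/9466)*(-1/10716) = -6561/10673 - 13955/101437656 = -665681402731/1082644102488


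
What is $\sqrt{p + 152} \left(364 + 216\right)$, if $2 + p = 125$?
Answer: $2900 \sqrt{11} \approx 9618.2$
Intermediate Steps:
$p = 123$ ($p = -2 + 125 = 123$)
$\sqrt{p + 152} \left(364 + 216\right) = \sqrt{123 + 152} \left(364 + 216\right) = \sqrt{275} \cdot 580 = 5 \sqrt{11} \cdot 580 = 2900 \sqrt{11}$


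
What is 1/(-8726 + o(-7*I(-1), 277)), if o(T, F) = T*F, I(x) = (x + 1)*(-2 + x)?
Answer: -1/8726 ≈ -0.00011460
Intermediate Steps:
I(x) = (1 + x)*(-2 + x)
o(T, F) = F*T
1/(-8726 + o(-7*I(-1), 277)) = 1/(-8726 + 277*(-7*(-2 + (-1)**2 - 1*(-1)))) = 1/(-8726 + 277*(-7*(-2 + 1 + 1))) = 1/(-8726 + 277*(-7*0)) = 1/(-8726 + 277*0) = 1/(-8726 + 0) = 1/(-8726) = -1/8726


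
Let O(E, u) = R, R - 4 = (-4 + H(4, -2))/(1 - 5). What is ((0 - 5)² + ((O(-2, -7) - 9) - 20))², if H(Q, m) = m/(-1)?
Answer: ¼ ≈ 0.25000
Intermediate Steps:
H(Q, m) = -m (H(Q, m) = m*(-1) = -m)
R = 9/2 (R = 4 + (-4 - 1*(-2))/(1 - 5) = 4 + (-4 + 2)/(-4) = 4 - 2*(-¼) = 4 + ½ = 9/2 ≈ 4.5000)
O(E, u) = 9/2
((0 - 5)² + ((O(-2, -7) - 9) - 20))² = ((0 - 5)² + ((9/2 - 9) - 20))² = ((-5)² + (-9/2 - 20))² = (25 - 49/2)² = (½)² = ¼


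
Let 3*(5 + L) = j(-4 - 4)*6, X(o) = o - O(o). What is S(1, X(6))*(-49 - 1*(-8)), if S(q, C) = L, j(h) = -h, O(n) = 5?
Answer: -451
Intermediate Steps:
X(o) = -5 + o (X(o) = o - 1*5 = o - 5 = -5 + o)
L = 11 (L = -5 + (-(-4 - 4)*6)/3 = -5 + (-1*(-8)*6)/3 = -5 + (8*6)/3 = -5 + (⅓)*48 = -5 + 16 = 11)
S(q, C) = 11
S(1, X(6))*(-49 - 1*(-8)) = 11*(-49 - 1*(-8)) = 11*(-49 + 8) = 11*(-41) = -451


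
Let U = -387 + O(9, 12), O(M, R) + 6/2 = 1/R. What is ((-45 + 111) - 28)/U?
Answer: -456/4679 ≈ -0.097457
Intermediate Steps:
O(M, R) = -3 + 1/R
U = -4679/12 (U = -387 + (-3 + 1/12) = -387 - 35/12 = -4679/12 ≈ -389.92)
((-45 + 111) - 28)/U = ((-45 + 111) - 28)/(-4679/12) = (66 - 28)*(-12/4679) = 38*(-12/4679) = -456/4679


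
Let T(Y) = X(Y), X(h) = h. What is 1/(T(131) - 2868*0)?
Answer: 1/131 ≈ 0.0076336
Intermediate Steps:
T(Y) = Y
1/(T(131) - 2868*0) = 1/(131 - 2868*0) = 1/(131 + 0) = 1/131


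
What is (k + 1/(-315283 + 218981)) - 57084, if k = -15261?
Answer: -6966968191/96302 ≈ -72345.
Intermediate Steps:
(k + 1/(-315283 + 218981)) - 57084 = (-15261 + 1/(-315283 + 218981)) - 57084 = (-15261 + 1/(-96302)) - 57084 = (-15261 - 1/96302) - 57084 = -1469664823/96302 - 57084 = -6966968191/96302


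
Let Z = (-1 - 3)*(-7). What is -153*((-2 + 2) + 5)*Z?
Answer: -21420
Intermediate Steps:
Z = 28 (Z = -4*(-7) = 28)
-153*((-2 + 2) + 5)*Z = -153*((-2 + 2) + 5)*28 = -153*(0 + 5)*28 = -765*28 = -153*140 = -21420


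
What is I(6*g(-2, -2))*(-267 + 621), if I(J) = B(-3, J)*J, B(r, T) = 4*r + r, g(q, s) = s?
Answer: 63720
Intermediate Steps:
B(r, T) = 5*r
I(J) = -15*J (I(J) = (5*(-3))*J = -15*J)
I(6*g(-2, -2))*(-267 + 621) = (-90*(-2))*(-267 + 621) = -15*(-12)*354 = 180*354 = 63720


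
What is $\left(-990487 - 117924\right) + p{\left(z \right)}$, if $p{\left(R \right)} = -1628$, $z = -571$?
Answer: $-1110039$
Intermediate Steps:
$\left(-990487 - 117924\right) + p{\left(z \right)} = \left(-990487 - 117924\right) - 1628 = -1108411 - 1628 = -1110039$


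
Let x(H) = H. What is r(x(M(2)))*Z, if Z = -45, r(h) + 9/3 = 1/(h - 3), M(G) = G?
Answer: 180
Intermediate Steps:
r(h) = -3 + 1/(-3 + h) (r(h) = -3 + 1/(h - 3) = -3 + 1/(-3 + h))
r(x(M(2)))*Z = ((10 - 3*2)/(-3 + 2))*(-45) = ((10 - 6)/(-1))*(-45) = -1*4*(-45) = -4*(-45) = 180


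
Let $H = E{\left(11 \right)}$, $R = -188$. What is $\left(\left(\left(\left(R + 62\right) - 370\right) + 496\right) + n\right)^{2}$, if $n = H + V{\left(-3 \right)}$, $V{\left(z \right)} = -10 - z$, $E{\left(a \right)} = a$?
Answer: $16$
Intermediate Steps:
$H = 11$
$n = 4$ ($n = 11 - 7 = 4$)
$\left(\left(\left(\left(R + 62\right) - 370\right) + 496\right) + n\right)^{2} = \left(\left(\left(\left(-188 + 62\right) - 370\right) + 496\right) + 4\right)^{2} = \left(\left(\left(-126 - 370\right) + 496\right) + 4\right)^{2} = \left(\left(-496 + 496\right) + 4\right)^{2} = \left(0 + 4\right)^{2} = 4^{2} = 16$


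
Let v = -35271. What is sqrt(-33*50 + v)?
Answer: I*sqrt(36921) ≈ 192.15*I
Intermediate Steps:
sqrt(-33*50 + v) = sqrt(-33*50 - 35271) = sqrt(-1650 - 35271) = sqrt(-36921) = I*sqrt(36921)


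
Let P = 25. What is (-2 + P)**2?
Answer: 529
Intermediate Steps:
(-2 + P)**2 = (-2 + 25)**2 = 23**2 = 529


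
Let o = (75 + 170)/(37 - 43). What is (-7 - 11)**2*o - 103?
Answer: -13333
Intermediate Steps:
o = -245/6 (o = 245/(-6) = 245*(-1/6) = -245/6 ≈ -40.833)
(-7 - 11)**2*o - 103 = (-7 - 11)**2*(-245/6) - 103 = (-18)**2*(-245/6) - 103 = 324*(-245/6) - 103 = -13230 - 103 = -13333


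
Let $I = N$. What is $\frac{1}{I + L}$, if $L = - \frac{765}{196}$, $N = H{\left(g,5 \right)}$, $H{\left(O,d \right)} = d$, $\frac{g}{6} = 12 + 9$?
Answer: $\frac{196}{215} \approx 0.91163$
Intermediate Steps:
$g = 126$ ($g = 6 \left(12 + 9\right) = 6 \cdot 21 = 126$)
$N = 5$
$L = - \frac{765}{196}$ ($L = \left(-765\right) \frac{1}{196} = - \frac{765}{196} \approx -3.9031$)
$I = 5$
$\frac{1}{I + L} = \frac{1}{5 - \frac{765}{196}} = \frac{1}{\frac{215}{196}} = \frac{196}{215}$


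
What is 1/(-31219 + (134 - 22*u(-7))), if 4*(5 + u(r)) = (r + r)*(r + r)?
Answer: -1/32053 ≈ -3.1198e-5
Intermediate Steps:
u(r) = -5 + r**2 (u(r) = -5 + ((r + r)*(r + r))/4 = -5 + ((2*r)*(2*r))/4 = -5 + (4*r**2)/4 = -5 + r**2)
1/(-31219 + (134 - 22*u(-7))) = 1/(-31219 + (134 - 22*(-5 + (-7)**2))) = 1/(-31219 + (134 - 22*(-5 + 49))) = 1/(-31219 + (134 - 22*44)) = 1/(-31219 + (134 - 968)) = 1/(-31219 - 834) = 1/(-32053) = -1/32053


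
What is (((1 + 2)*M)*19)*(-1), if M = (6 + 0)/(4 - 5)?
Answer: 342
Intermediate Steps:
M = -6 (M = 6/(-1) = 6*(-1) = -6)
(((1 + 2)*M)*19)*(-1) = (((1 + 2)*(-6))*19)*(-1) = ((3*(-6))*19)*(-1) = -18*19*(-1) = -342*(-1) = 342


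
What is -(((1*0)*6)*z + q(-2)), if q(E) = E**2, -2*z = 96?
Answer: -4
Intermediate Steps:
z = -48 (z = -1/2*96 = -48)
-(((1*0)*6)*z + q(-2)) = -(((1*0)*6)*(-48) + (-2)**2) = -((0*6)*(-48) + 4) = -(0*(-48) + 4) = -(0 + 4) = -1*4 = -4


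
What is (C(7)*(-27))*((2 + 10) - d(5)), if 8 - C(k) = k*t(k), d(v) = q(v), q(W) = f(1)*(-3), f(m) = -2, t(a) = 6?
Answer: 5508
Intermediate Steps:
q(W) = 6 (q(W) = -2*(-3) = 6)
d(v) = 6
C(k) = 8 - 6*k (C(k) = 8 - k*6 = 8 - 6*k)
(C(7)*(-27))*((2 + 10) - d(5)) = ((8 - 6*7)*(-27))*((2 + 10) - 1*6) = ((8 - 42)*(-27))*(12 - 6) = -34*(-27)*6 = 918*6 = 5508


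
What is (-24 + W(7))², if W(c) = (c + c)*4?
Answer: 1024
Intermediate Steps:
W(c) = 8*c (W(c) = (2*c)*4 = 8*c)
(-24 + W(7))² = (-24 + 8*7)² = (-24 + 56)² = 32² = 1024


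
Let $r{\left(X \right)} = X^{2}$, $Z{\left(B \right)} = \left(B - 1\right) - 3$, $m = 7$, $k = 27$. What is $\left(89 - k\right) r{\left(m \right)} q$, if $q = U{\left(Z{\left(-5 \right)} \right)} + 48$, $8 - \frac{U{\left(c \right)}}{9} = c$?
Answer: $610638$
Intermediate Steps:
$Z{\left(B \right)} = -4 + B$ ($Z{\left(B \right)} = \left(-1 + B\right) - 3 = -4 + B$)
$U{\left(c \right)} = 72 - 9 c$
$q = 201$ ($q = \left(72 - 9 \left(-4 - 5\right)\right) + 48 = \left(72 - -81\right) + 48 = \left(72 + 81\right) + 48 = 153 + 48 = 201$)
$\left(89 - k\right) r{\left(m \right)} q = \left(89 - 27\right) 7^{2} \cdot 201 = \left(89 - 27\right) 49 \cdot 201 = 62 \cdot 49 \cdot 201 = 3038 \cdot 201 = 610638$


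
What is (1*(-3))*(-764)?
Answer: 2292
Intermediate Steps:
(1*(-3))*(-764) = -3*(-764) = 2292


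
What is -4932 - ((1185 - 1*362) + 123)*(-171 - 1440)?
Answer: 1519074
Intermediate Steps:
-4932 - ((1185 - 1*362) + 123)*(-171 - 1440) = -4932 - ((1185 - 362) + 123)*(-1611) = -4932 - (823 + 123)*(-1611) = -4932 - 946*(-1611) = -4932 - 1*(-1524006) = -4932 + 1524006 = 1519074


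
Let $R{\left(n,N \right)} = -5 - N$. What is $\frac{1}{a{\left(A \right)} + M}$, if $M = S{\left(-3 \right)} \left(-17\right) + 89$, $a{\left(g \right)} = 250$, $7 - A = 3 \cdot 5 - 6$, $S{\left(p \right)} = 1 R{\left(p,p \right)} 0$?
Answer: $\frac{1}{339} \approx 0.0029499$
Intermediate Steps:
$S{\left(p \right)} = 0$ ($S{\left(p \right)} = 1 \left(-5 - p\right) 0 = \left(-5 - p\right) 0 = 0$)
$A = -2$ ($A = 7 - \left(3 \cdot 5 - 6\right) = 7 - \left(15 - 6\right) = 7 - 9 = -2$)
$M = 89$ ($M = 0 \left(-17\right) + 89 = 0 + 89 = 89$)
$\frac{1}{a{\left(A \right)} + M} = \frac{1}{250 + 89} = \frac{1}{339}$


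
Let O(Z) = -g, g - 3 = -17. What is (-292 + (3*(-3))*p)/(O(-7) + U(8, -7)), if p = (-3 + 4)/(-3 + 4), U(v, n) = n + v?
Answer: -301/15 ≈ -20.067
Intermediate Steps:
g = -14 (g = 3 - 17 = -14)
p = 1 (p = 1/1 = 1*1 = 1)
O(Z) = 14 (O(Z) = -1*(-14) = 14)
(-292 + (3*(-3))*p)/(O(-7) + U(8, -7)) = (-292 + (3*(-3))*1)/(14 + (-7 + 8)) = (-292 - 9*1)/(14 + 1) = (-292 - 9)/15 = -301*1/15 = -301/15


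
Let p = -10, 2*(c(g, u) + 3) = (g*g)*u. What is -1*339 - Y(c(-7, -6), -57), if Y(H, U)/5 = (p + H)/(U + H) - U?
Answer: -129968/207 ≈ -627.86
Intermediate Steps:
c(g, u) = -3 + u*g²/2 (c(g, u) = -3 + ((g*g)*u)/2 = -3 + (g²*u)/2 = -3 + (u*g²)/2 = -3 + u*g²/2)
Y(H, U) = -5*U + 5*(-10 + H)/(H + U) (Y(H, U) = 5*((-10 + H)/(U + H) - U) = 5*((-10 + H)/(H + U) - U) = 5*(-U + (-10 + H)/(H + U)) = -5*U + 5*(-10 + H)/(H + U))
-1*339 - Y(c(-7, -6), -57) = -1*339 - 5*(-10 + (-3 + (½)*(-6)*(-7)²) - 1*(-57)² - 1*(-3 + (½)*(-6)*(-7)²)*(-57))/((-3 + (½)*(-6)*(-7)²) - 57) = -339 - 5*(-10 + (-3 + (½)*(-6)*49) - 1*3249 - 1*(-3 + (½)*(-6)*49)*(-57))/((-3 + (½)*(-6)*49) - 57) = -339 - 5*(-10 + (-3 - 147) - 3249 - 1*(-3 - 147)*(-57))/((-3 - 147) - 57) = -339 - 5*(-10 - 150 - 3249 - 1*(-150)*(-57))/(-150 - 57) = -339 - 5*(-10 - 150 - 3249 - 8550)/(-207) = -339 - 5*(-1)*(-11959)/207 = -339 - 1*59795/207 = -339 - 59795/207 = -129968/207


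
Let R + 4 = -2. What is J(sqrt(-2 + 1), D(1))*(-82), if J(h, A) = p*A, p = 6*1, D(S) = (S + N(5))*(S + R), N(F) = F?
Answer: 14760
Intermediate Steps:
R = -6 (R = -4 - 2 = -6)
D(S) = (-6 + S)*(5 + S) (D(S) = (S + 5)*(S - 6) = (5 + S)*(-6 + S) = (-6 + S)*(5 + S))
p = 6
J(h, A) = 6*A
J(sqrt(-2 + 1), D(1))*(-82) = (6*(-30 + 1**2 - 1*1))*(-82) = (6*(-30 + 1 - 1))*(-82) = (6*(-30))*(-82) = -180*(-82) = 14760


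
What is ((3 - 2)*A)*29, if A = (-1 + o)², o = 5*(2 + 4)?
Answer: 24389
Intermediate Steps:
o = 30 (o = 5*6 = 30)
A = 841 (A = (-1 + 30)² = 29² = 841)
((3 - 2)*A)*29 = ((3 - 2)*841)*29 = (1*841)*29 = 841*29 = 24389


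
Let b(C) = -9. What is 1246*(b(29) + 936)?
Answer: 1155042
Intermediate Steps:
1246*(b(29) + 936) = 1246*(-9 + 936) = 1246*927 = 1155042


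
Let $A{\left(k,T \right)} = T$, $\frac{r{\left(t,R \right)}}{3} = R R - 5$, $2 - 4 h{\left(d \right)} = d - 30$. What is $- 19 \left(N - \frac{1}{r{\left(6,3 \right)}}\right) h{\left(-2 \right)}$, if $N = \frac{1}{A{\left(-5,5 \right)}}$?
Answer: $- \frac{2261}{120} \approx -18.842$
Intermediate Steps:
$h{\left(d \right)} = 8 - \frac{d}{4}$ ($h{\left(d \right)} = \frac{1}{2} - \frac{d - 30}{4} = \frac{1}{2} - \frac{-30 + d}{4} = \frac{1}{2} - \left(- \frac{15}{2} + \frac{d}{4}\right) = 8 - \frac{d}{4}$)
$r{\left(t,R \right)} = -15 + 3 R^{2}$ ($r{\left(t,R \right)} = 3 \left(R R - 5\right) = 3 \left(R^{2} - 5\right) = 3 \left(-5 + R^{2}\right) = -15 + 3 R^{2}$)
$N = \frac{1}{5} \approx 0.2$
$- 19 \left(N - \frac{1}{r{\left(6,3 \right)}}\right) h{\left(-2 \right)} = - 19 \left(\frac{1}{5} - \frac{1}{-15 + 3 \cdot 3^{2}}\right) \left(8 - - \frac{1}{2}\right) = - 19 \left(\frac{1}{5} - \frac{1}{-15 + 3 \cdot 9}\right) \left(8 + \frac{1}{2}\right) = - 19 \left(\frac{1}{5} - \frac{1}{-15 + 27}\right) \frac{17}{2} = - 19 \left(\frac{1}{5} - \frac{1}{12}\right) \frac{17}{2} = - 19 \cdot \frac{7}{60} \cdot \frac{17}{2} = \left(-19\right) \frac{119}{120} = - \frac{2261}{120}$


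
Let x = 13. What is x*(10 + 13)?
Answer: 299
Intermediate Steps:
x*(10 + 13) = 13*(10 + 13) = 13*23 = 299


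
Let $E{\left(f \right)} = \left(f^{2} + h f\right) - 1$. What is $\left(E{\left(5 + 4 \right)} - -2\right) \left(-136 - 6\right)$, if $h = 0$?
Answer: $-11644$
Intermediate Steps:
$E{\left(f \right)} = -1 + f^{2}$ ($E{\left(f \right)} = \left(f^{2} + 0 f\right) - 1 = \left(f^{2} + 0\right) - 1 = f^{2} - 1 = -1 + f^{2}$)
$\left(E{\left(5 + 4 \right)} - -2\right) \left(-136 - 6\right) = \left(\left(-1 + \left(5 + 4\right)^{2}\right) - -2\right) \left(-136 - 6\right) = \left(\left(-1 + 9^{2}\right) + 2\right) \left(-142\right) = \left(\left(-1 + 81\right) + 2\right) \left(-142\right) = \left(80 + 2\right) \left(-142\right) = 82 \left(-142\right) = -11644$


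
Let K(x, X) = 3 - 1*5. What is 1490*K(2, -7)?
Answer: -2980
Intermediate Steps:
K(x, X) = -2 (K(x, X) = 3 - 5 = -2)
1490*K(2, -7) = 1490*(-2) = -2980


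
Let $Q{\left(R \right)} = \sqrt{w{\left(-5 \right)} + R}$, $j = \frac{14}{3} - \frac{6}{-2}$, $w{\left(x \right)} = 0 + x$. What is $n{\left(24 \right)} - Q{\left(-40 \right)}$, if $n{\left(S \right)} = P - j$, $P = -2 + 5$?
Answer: $- \frac{14}{3} - 3 i \sqrt{5} \approx -4.6667 - 6.7082 i$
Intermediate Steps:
$P = 3$
$w{\left(x \right)} = x$
$j = \frac{23}{3}$ ($j = 14 \cdot \frac{1}{3} - -3 = \frac{14}{3} + 3 = \frac{23}{3} \approx 7.6667$)
$Q{\left(R \right)} = \sqrt{-5 + R}$
$n{\left(S \right)} = - \frac{14}{3}$ ($n{\left(S \right)} = 3 - \frac{23}{3} = - \frac{14}{3}$)
$n{\left(24 \right)} - Q{\left(-40 \right)} = - \frac{14}{3} - \sqrt{-5 - 40} = - \frac{14}{3} - \sqrt{-45} = - \frac{14}{3} - 3 i \sqrt{5}$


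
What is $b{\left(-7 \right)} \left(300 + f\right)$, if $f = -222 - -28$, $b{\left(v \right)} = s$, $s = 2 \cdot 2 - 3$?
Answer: $106$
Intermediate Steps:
$s = 1$ ($s = 4 - 3 = 1$)
$b{\left(v \right)} = 1$
$f = -194$ ($f = -222 + 28 = -194$)
$b{\left(-7 \right)} \left(300 + f\right) = 1 \left(300 - 194\right) = 1 \cdot 106 = 106$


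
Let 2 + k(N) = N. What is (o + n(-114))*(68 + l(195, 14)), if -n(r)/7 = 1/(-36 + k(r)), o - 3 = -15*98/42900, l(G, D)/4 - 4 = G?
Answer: 35350668/13585 ≈ 2602.2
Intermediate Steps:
k(N) = -2 + N
l(G, D) = 16 + 4*G
o = 4241/1430 (o = 3 - 15*98/42900 = 3 - 1470*1/42900 = 3 - 49/1430 = 4241/1430 ≈ 2.9657)
n(r) = -7/(-38 + r) (n(r) = -7/(-36 + (-2 + r)) = -7/(-38 + r))
(o + n(-114))*(68 + l(195, 14)) = (4241/1430 - 7/(-38 - 114))*(68 + (16 + 4*195)) = (4241/1430 - 7/(-152))*(68 + (16 + 780)) = (4241/1430 - 7*(-1/152))*(68 + 796) = (4241/1430 + 7/152)*864 = (327321/108680)*864 = 35350668/13585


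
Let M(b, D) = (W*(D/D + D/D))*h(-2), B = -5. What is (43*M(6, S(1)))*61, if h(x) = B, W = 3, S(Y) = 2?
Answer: -78690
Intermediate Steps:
h(x) = -5
M(b, D) = -30 (M(b, D) = (3*(D/D + D/D))*(-5) = (3*(1 + 1))*(-5) = (3*2)*(-5) = 6*(-5) = -30)
(43*M(6, S(1)))*61 = (43*(-30))*61 = -1290*61 = -78690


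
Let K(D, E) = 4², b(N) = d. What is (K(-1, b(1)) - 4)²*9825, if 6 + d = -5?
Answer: 1414800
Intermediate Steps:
d = -11 (d = -6 - 5 = -11)
b(N) = -11
K(D, E) = 16
(K(-1, b(1)) - 4)²*9825 = (16 - 4)²*9825 = 12²*9825 = 144*9825 = 1414800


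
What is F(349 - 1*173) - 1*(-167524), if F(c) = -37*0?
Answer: 167524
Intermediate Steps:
F(c) = 0
F(349 - 1*173) - 1*(-167524) = 0 - 1*(-167524) = 0 + 167524 = 167524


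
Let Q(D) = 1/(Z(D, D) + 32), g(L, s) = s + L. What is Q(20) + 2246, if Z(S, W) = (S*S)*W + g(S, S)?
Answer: 18129713/8072 ≈ 2246.0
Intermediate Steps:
g(L, s) = L + s
Z(S, W) = 2*S + W*S² (Z(S, W) = (S*S)*W + (S + S) = S²*W + 2*S = W*S² + 2*S = 2*S + W*S²)
Q(D) = 1/(32 + D*(2 + D²)) (Q(D) = 1/(D*(2 + D*D) + 32) = 1/(D*(2 + D²) + 32) = 1/(32 + D*(2 + D²)))
Q(20) + 2246 = 1/(32 + 20³ + 2*20) + 2246 = 1/(32 + 8000 + 40) + 2246 = 1/8072 + 2246 = 18129713/8072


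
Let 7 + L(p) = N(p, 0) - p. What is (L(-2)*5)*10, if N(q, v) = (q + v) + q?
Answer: -450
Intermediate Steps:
N(q, v) = v + 2*q
L(p) = -7 + p (L(p) = -7 + ((0 + 2*p) - p) = -7 + (2*p - p) = -7 + p)
(L(-2)*5)*10 = ((-7 - 2)*5)*10 = -9*5*10 = -45*10 = -450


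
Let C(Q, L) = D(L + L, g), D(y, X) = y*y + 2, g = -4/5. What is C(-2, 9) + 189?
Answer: 515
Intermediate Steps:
g = -4/5 (g = -4*1/5 = -4/5 ≈ -0.80000)
D(y, X) = 2 + y**2 (D(y, X) = y**2 + 2 = 2 + y**2)
C(Q, L) = 2 + 4*L**2 (C(Q, L) = 2 + (L + L)**2 = 2 + (2*L)**2 = 2 + 4*L**2)
C(-2, 9) + 189 = (2 + 4*9**2) + 189 = (2 + 4*81) + 189 = (2 + 324) + 189 = 326 + 189 = 515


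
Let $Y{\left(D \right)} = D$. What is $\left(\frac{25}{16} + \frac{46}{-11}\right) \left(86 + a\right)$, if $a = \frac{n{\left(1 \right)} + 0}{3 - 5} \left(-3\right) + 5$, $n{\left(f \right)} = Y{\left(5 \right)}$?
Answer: $- \frac{90817}{352} \approx -258.0$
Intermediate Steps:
$n{\left(f \right)} = 5$
$a = \frac{25}{2}$ ($a = \frac{5 + 0}{3 - 5} \left(-3\right) + 5 = \frac{5}{-2} \left(-3\right) + 5 = 5 \left(- \frac{1}{2}\right) \left(-3\right) + 5 = \left(- \frac{5}{2}\right) \left(-3\right) + 5 = \frac{15}{2} + 5 = \frac{25}{2} \approx 12.5$)
$\left(\frac{25}{16} + \frac{46}{-11}\right) \left(86 + a\right) = \left(\frac{25}{16} + \frac{46}{-11}\right) \left(86 + \frac{25}{2}\right) = \left(25 \cdot \frac{1}{16} + 46 \left(- \frac{1}{11}\right)\right) \frac{197}{2} = \left(\frac{25}{16} - \frac{46}{11}\right) \frac{197}{2} = \left(- \frac{461}{176}\right) \frac{197}{2} = - \frac{90817}{352}$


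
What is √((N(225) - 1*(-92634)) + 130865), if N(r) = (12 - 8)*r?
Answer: √224399 ≈ 473.71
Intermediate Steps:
N(r) = 4*r
√((N(225) - 1*(-92634)) + 130865) = √((4*225 - 1*(-92634)) + 130865) = √((900 + 92634) + 130865) = √(93534 + 130865) = √224399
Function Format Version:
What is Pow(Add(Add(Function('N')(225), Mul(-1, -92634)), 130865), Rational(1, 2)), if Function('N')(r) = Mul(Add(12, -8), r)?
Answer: Pow(224399, Rational(1, 2)) ≈ 473.71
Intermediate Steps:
Function('N')(r) = Mul(4, r)
Pow(Add(Add(Function('N')(225), Mul(-1, -92634)), 130865), Rational(1, 2)) = Pow(Add(Add(Mul(4, 225), Mul(-1, -92634)), 130865), Rational(1, 2)) = Pow(Add(Add(900, 92634), 130865), Rational(1, 2)) = Pow(Add(93534, 130865), Rational(1, 2)) = Pow(224399, Rational(1, 2))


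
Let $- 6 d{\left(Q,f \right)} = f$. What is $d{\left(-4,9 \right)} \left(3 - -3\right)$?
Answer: $-9$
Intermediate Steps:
$d{\left(Q,f \right)} = - \frac{f}{6}$
$d{\left(-4,9 \right)} \left(3 - -3\right) = \left(- \frac{1}{6}\right) 9 \left(3 - -3\right) = - \frac{3 \left(3 + 3\right)}{2} = \left(- \frac{3}{2}\right) 6 = -9$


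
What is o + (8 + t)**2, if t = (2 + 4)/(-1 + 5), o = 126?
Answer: 865/4 ≈ 216.25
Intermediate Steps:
t = 3/2 (t = 6/4 = 6*(1/4) = 3/2 ≈ 1.5000)
o + (8 + t)**2 = 126 + (8 + 3/2)**2 = 126 + (19/2)**2 = 126 + 361/4 = 865/4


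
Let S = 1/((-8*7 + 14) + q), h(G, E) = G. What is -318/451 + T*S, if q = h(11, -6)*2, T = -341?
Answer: 147431/9020 ≈ 16.345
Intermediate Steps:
q = 22 (q = 11*2 = 22)
S = -1/20 (S = 1/((-8*7 + 14) + 22) = 1/((-56 + 14) + 22) = 1/(-42 + 22) = 1/(-20) = -1/20 ≈ -0.050000)
-318/451 + T*S = -318/451 - 341*(-1/20) = -318*1/451 + 341/20 = -318/451 + 341/20 = 147431/9020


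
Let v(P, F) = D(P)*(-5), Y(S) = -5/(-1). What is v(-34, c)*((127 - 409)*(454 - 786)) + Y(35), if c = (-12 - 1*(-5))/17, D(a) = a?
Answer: 15916085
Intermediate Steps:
Y(S) = 5 (Y(S) = -5*(-1) = 5)
c = -7/17 (c = (-12 + 5)*(1/17) = -7*1/17 = -7/17 ≈ -0.41176)
v(P, F) = -5*P (v(P, F) = P*(-5) = -5*P)
v(-34, c)*((127 - 409)*(454 - 786)) + Y(35) = (-5*(-34))*((127 - 409)*(454 - 786)) + 5 = 170*(-282*(-332)) + 5 = 170*93624 + 5 = 15916080 + 5 = 15916085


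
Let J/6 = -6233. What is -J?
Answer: 37398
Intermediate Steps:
J = -37398 (J = 6*(-6233) = -37398)
-J = -1*(-37398) = 37398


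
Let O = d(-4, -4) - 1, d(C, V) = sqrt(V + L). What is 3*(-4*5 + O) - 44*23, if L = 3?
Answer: -1075 + 3*I ≈ -1075.0 + 3.0*I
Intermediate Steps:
d(C, V) = sqrt(3 + V) (d(C, V) = sqrt(V + 3) = sqrt(3 + V))
O = -1 + I (O = sqrt(3 - 4) - 1 = sqrt(-1) - 1 = I - 1 = -1 + I ≈ -1.0 + 1.0*I)
3*(-4*5 + O) - 44*23 = 3*(-4*5 + (-1 + I)) - 44*23 = 3*(-20 + (-1 + I)) - 1012 = 3*(-21 + I) - 1012 = (-63 + 3*I) - 1012 = -1075 + 3*I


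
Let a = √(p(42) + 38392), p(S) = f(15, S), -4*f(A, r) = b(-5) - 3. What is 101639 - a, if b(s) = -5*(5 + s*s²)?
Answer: 101639 - 41*√91/2 ≈ 1.0144e+5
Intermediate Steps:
b(s) = -25 - 5*s³ (b(s) = -5*(5 + s³) = -25 - 5*s³)
f(A, r) = -597/4 (f(A, r) = -((-25 - 5*(-5)³) - 3)/4 = -((-25 - 5*(-125)) - 3)/4 = -((-25 + 625) - 3)/4 = -(600 - 3)/4 = -¼*597 = -597/4)
p(S) = -597/4
a = 41*√91/2 (a = √(-597/4 + 38392) = √(152971/4) = 41*√91/2 ≈ 195.56)
101639 - a = 101639 - 41*√91/2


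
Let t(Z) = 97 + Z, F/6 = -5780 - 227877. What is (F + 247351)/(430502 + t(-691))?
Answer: -1154591/429908 ≈ -2.6857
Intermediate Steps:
F = -1401942 (F = 6*(-5780 - 227877) = 6*(-233657) = -1401942)
(F + 247351)/(430502 + t(-691)) = (-1401942 + 247351)/(430502 + (97 - 691)) = -1154591/(430502 - 594) = -1154591/429908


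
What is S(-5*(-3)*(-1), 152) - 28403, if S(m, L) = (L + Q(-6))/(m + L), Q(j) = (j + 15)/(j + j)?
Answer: -15564239/548 ≈ -28402.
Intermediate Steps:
Q(j) = (15 + j)/(2*j) (Q(j) = (15 + j)/((2*j)) = (15 + j)*(1/(2*j)) = (15 + j)/(2*j))
S(m, L) = (-¾ + L)/(L + m) (S(m, L) = (L + (½)*(15 - 6)/(-6))/(m + L) = (L + (½)*(-⅙)*9)/(L + m) = (L - ¾)/(L + m) = (-¾ + L)/(L + m))
S(-5*(-3)*(-1), 152) - 28403 = (-¾ + 152)/(152 - 5*(-3)*(-1)) - 28403 = (605/4)/(152 + 15*(-1)) - 28403 = (605/4)/(152 - 15) - 28403 = (605/4)/137 - 28403 = (1/137)*(605/4) - 28403 = 605/548 - 28403 = -15564239/548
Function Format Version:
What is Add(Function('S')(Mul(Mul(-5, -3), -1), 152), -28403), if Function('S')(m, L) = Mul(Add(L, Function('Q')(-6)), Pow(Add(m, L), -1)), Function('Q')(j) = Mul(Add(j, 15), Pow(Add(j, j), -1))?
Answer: Rational(-15564239, 548) ≈ -28402.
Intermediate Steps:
Function('Q')(j) = Mul(Rational(1, 2), Pow(j, -1), Add(15, j)) (Function('Q')(j) = Mul(Add(15, j), Pow(Mul(2, j), -1)) = Mul(Add(15, j), Mul(Rational(1, 2), Pow(j, -1))) = Mul(Rational(1, 2), Pow(j, -1), Add(15, j)))
Function('S')(m, L) = Mul(Pow(Add(L, m), -1), Add(Rational(-3, 4), L)) (Function('S')(m, L) = Mul(Add(L, Mul(Rational(1, 2), Pow(-6, -1), Add(15, -6))), Pow(Add(m, L), -1)) = Mul(Add(L, Mul(Rational(1, 2), Rational(-1, 6), 9)), Pow(Add(L, m), -1)) = Mul(Add(L, Rational(-3, 4)), Pow(Add(L, m), -1)) = Mul(Add(Rational(-3, 4), L), Pow(Add(L, m), -1)) = Mul(Pow(Add(L, m), -1), Add(Rational(-3, 4), L)))
Add(Function('S')(Mul(Mul(-5, -3), -1), 152), -28403) = Add(Mul(Pow(Add(152, Mul(Mul(-5, -3), -1)), -1), Add(Rational(-3, 4), 152)), -28403) = Add(Mul(Pow(Add(152, Mul(15, -1)), -1), Rational(605, 4)), -28403) = Add(Mul(Pow(Add(152, -15), -1), Rational(605, 4)), -28403) = Add(Mul(Pow(137, -1), Rational(605, 4)), -28403) = Add(Mul(Rational(1, 137), Rational(605, 4)), -28403) = Add(Rational(605, 548), -28403) = Rational(-15564239, 548)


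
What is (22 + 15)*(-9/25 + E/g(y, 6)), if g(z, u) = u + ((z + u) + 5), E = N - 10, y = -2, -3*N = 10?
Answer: -10397/225 ≈ -46.209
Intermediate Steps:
N = -10/3 (N = -⅓*10 = -10/3 ≈ -3.3333)
E = -40/3 (E = -10/3 - 10 = -40/3 ≈ -13.333)
g(z, u) = 5 + z + 2*u (g(z, u) = u + ((u + z) + 5) = u + (5 + u + z) = 5 + z + 2*u)
(22 + 15)*(-9/25 + E/g(y, 6)) = (22 + 15)*(-9/25 - 40/(3*(5 - 2 + 2*6))) = 37*(-9*1/25 - 40/(3*(5 - 2 + 12))) = 37*(-9/25 - 40/3/15) = 37*(-9/25 - 40/3*1/15) = 37*(-9/25 - 8/9) = 37*(-281/225) = -10397/225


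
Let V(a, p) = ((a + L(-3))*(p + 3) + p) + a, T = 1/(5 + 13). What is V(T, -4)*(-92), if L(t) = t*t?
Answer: 1196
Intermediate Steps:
L(t) = t²
T = 1/18 ≈ 0.055556
V(a, p) = a + p + (3 + p)*(9 + a) (V(a, p) = ((a + (-3)²)*(p + 3) + p) + a = ((a + 9)*(3 + p) + p) + a = ((9 + a)*(3 + p) + p) + a = ((3 + p)*(9 + a) + p) + a = (p + (3 + p)*(9 + a)) + a = a + p + (3 + p)*(9 + a))
V(T, -4)*(-92) = (27 + 4*(1/18) + 10*(-4) + (1/18)*(-4))*(-92) = (27 + 2/9 - 40 - 2/9)*(-92) = -13*(-92) = 1196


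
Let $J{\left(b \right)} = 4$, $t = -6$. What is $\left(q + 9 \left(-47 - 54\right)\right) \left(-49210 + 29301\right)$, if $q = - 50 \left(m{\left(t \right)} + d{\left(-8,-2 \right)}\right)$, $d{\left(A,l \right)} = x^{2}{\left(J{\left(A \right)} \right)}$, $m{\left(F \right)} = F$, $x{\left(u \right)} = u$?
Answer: $28051781$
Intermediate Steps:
$d{\left(A,l \right)} = 16$ ($d{\left(A,l \right)} = 4^{2} = 16$)
$q = -500$ ($q = - 50 \left(-6 + 16\right) = \left(-50\right) 10 = -500$)
$\left(q + 9 \left(-47 - 54\right)\right) \left(-49210 + 29301\right) = \left(-500 + 9 \left(-47 - 54\right)\right) \left(-49210 + 29301\right) = \left(-500 + 9 \left(-101\right)\right) \left(-19909\right) = \left(-500 - 909\right) \left(-19909\right) = \left(-1409\right) \left(-19909\right) = 28051781$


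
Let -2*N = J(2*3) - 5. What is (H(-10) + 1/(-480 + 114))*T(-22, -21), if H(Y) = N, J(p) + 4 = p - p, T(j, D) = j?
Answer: -18106/183 ≈ -98.940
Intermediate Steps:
J(p) = -4 (J(p) = -4 + (p - p) = -4 + 0 = -4)
N = 9/2 (N = -(-4 - 5)/2 = -1/2*(-9) = 9/2 ≈ 4.5000)
H(Y) = 9/2
(H(-10) + 1/(-480 + 114))*T(-22, -21) = (9/2 + 1/(-480 + 114))*(-22) = (9/2 + 1/(-366))*(-22) = (9/2 - 1/366)*(-22) = (823/183)*(-22) = -18106/183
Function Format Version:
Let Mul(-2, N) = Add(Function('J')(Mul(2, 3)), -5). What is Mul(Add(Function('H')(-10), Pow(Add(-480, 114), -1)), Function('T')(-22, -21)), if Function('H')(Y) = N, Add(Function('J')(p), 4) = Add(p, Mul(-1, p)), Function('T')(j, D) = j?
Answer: Rational(-18106, 183) ≈ -98.940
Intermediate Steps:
Function('J')(p) = -4 (Function('J')(p) = Add(-4, Add(p, Mul(-1, p))) = Add(-4, 0) = -4)
N = Rational(9, 2) (N = Mul(Rational(-1, 2), Add(-4, -5)) = Mul(Rational(-1, 2), -9) = Rational(9, 2) ≈ 4.5000)
Function('H')(Y) = Rational(9, 2)
Mul(Add(Function('H')(-10), Pow(Add(-480, 114), -1)), Function('T')(-22, -21)) = Mul(Add(Rational(9, 2), Pow(Add(-480, 114), -1)), -22) = Mul(Add(Rational(9, 2), Pow(-366, -1)), -22) = Mul(Add(Rational(9, 2), Rational(-1, 366)), -22) = Mul(Rational(823, 183), -22) = Rational(-18106, 183)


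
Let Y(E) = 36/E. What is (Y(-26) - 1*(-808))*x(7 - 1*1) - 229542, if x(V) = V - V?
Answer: -229542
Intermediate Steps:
x(V) = 0
(Y(-26) - 1*(-808))*x(7 - 1*1) - 229542 = (36/(-26) - 1*(-808))*0 - 229542 = (36*(-1/26) + 808)*0 - 229542 = (-18/13 + 808)*0 - 229542 = (10486/13)*0 - 229542 = 0 - 229542 = -229542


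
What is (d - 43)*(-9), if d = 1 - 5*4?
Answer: 558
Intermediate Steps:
d = -19 (d = 1 - 20 = -19)
(d - 43)*(-9) = (-19 - 43)*(-9) = -62*(-9) = 558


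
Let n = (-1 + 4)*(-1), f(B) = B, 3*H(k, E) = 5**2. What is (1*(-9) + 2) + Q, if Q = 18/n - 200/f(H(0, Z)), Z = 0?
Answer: -37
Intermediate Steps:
H(k, E) = 25/3 (H(k, E) = (1/3)*5**2 = (1/3)*25 = 25/3)
n = -3 (n = 3*(-1) = -3)
Q = -30 (Q = 18/(-3) - 200/25/3 = 18*(-1/3) - 200*3/25 = -6 - 24 = -30)
(1*(-9) + 2) + Q = (1*(-9) + 2) - 30 = (-9 + 2) - 30 = -7 - 30 = -37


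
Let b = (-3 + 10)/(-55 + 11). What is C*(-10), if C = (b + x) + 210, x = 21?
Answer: -50785/22 ≈ -2308.4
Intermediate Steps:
b = -7/44 (b = 7/(-44) = 7*(-1/44) = -7/44 ≈ -0.15909)
C = 10157/44 (C = (-7/44 + 21) + 210 = 917/44 + 210 = 10157/44 ≈ 230.84)
C*(-10) = (10157/44)*(-10) = -50785/22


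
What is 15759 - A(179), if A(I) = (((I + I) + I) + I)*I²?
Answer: -22925597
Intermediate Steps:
A(I) = 4*I³ (A(I) = ((2*I + I) + I)*I² = (3*I + I)*I² = (4*I)*I² = 4*I³)
15759 - A(179) = 15759 - 4*179³ = 15759 - 4*5735339 = 15759 - 1*22941356 = 15759 - 22941356 = -22925597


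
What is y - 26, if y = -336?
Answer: -362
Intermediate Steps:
y - 26 = -336 - 26 = -362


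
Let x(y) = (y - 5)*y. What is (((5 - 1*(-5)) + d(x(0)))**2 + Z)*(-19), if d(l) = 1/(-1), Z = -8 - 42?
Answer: -589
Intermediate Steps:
Z = -50
x(y) = y*(-5 + y) (x(y) = (-5 + y)*y = y*(-5 + y))
d(l) = -1 (d(l) = 1*(-1) = -1)
(((5 - 1*(-5)) + d(x(0)))**2 + Z)*(-19) = (((5 - 1*(-5)) - 1)**2 - 50)*(-19) = (((5 + 5) - 1)**2 - 50)*(-19) = ((10 - 1)**2 - 50)*(-19) = (9**2 - 50)*(-19) = (81 - 50)*(-19) = 31*(-19) = -589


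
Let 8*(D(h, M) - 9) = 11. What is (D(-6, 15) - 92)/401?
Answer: -653/3208 ≈ -0.20355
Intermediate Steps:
D(h, M) = 83/8 (D(h, M) = 9 + (⅛)*11 = 9 + 11/8 = 83/8)
(D(-6, 15) - 92)/401 = (83/8 - 92)/401 = (1/401)*(-653/8) = -653/3208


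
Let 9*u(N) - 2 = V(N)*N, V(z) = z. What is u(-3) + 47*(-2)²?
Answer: 1703/9 ≈ 189.22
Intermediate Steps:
u(N) = 2/9 + N²/9 (u(N) = 2/9 + (N*N)/9 = 2/9 + N²/9)
u(-3) + 47*(-2)² = (2/9 + (⅑)*(-3)²) + 47*(-2)² = (2/9 + (⅑)*9) + 47*4 = (2/9 + 1) + 188 = 11/9 + 188 = 1703/9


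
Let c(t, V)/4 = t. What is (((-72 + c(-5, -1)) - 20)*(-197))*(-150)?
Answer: -3309600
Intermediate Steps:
c(t, V) = 4*t
(((-72 + c(-5, -1)) - 20)*(-197))*(-150) = (((-72 + 4*(-5)) - 20)*(-197))*(-150) = (((-72 - 20) - 20)*(-197))*(-150) = ((-92 - 20)*(-197))*(-150) = -112*(-197)*(-150) = 22064*(-150) = -3309600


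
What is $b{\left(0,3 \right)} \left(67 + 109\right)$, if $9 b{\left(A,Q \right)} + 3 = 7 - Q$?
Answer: $\frac{176}{9} \approx 19.556$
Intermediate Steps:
$b{\left(A,Q \right)} = \frac{4}{9} - \frac{Q}{9}$ ($b{\left(A,Q \right)} = - \frac{1}{3} + \frac{7 - Q}{9} = - \frac{1}{3} - \left(- \frac{7}{9} + \frac{Q}{9}\right) = \frac{4}{9} - \frac{Q}{9}$)
$b{\left(0,3 \right)} \left(67 + 109\right) = \left(\frac{4}{9} - \frac{1}{3}\right) \left(67 + 109\right) = \left(\frac{4}{9} - \frac{1}{3}\right) 176 = \frac{1}{9} \cdot 176 = \frac{176}{9}$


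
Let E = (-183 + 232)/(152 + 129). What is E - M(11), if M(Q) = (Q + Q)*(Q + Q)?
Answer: -135955/281 ≈ -483.83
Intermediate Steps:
M(Q) = 4*Q**2 (M(Q) = (2*Q)*(2*Q) = 4*Q**2)
E = 49/281 ≈ 0.17438
E - M(11) = 49/281 - 4*11**2 = 49/281 - 4*121 = 49/281 - 1*484 = 49/281 - 484 = -135955/281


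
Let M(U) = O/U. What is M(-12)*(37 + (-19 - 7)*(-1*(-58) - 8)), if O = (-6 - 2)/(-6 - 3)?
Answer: 842/9 ≈ 93.556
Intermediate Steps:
O = 8/9 (O = -8/(-9) = -8*(-⅑) = 8/9 ≈ 0.88889)
M(U) = 8/(9*U)
M(-12)*(37 + (-19 - 7)*(-1*(-58) - 8)) = ((8/9)/(-12))*(37 + (-19 - 7)*(-1*(-58) - 8)) = ((8/9)*(-1/12))*(37 - 26*(58 - 8)) = -2*(37 - 26*50)/27 = -2*(37 - 1300)/27 = -2/27*(-1263) = 842/9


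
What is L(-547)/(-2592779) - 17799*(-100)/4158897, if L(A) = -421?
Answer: 90522318387/211433349113 ≈ 0.42814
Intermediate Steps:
L(-547)/(-2592779) - 17799*(-100)/4158897 = -421/(-2592779) - 17799*(-100)/4158897 = -421*(-1/2592779) + 1779900*(1/4158897) = 421/2592779 + 34900/81547 = 90522318387/211433349113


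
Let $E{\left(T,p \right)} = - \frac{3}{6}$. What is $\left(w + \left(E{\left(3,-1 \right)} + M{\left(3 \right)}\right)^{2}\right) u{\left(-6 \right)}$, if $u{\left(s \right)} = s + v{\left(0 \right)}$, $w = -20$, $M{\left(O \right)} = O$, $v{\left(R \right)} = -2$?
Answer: $110$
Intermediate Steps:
$E{\left(T,p \right)} = - \frac{1}{2}$ ($E{\left(T,p \right)} = \left(-3\right) \frac{1}{6} = - \frac{1}{2}$)
$u{\left(s \right)} = -2 + s$ ($u{\left(s \right)} = s - 2 = -2 + s$)
$\left(w + \left(E{\left(3,-1 \right)} + M{\left(3 \right)}\right)^{2}\right) u{\left(-6 \right)} = \left(-20 + \left(- \frac{1}{2} + 3\right)^{2}\right) \left(-2 - 6\right) = \left(-20 + \left(\frac{5}{2}\right)^{2}\right) \left(-8\right) = \left(-20 + \frac{25}{4}\right) \left(-8\right) = \left(- \frac{55}{4}\right) \left(-8\right) = 110$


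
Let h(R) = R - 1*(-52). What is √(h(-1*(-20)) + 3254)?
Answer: √3326 ≈ 57.672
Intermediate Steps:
h(R) = 52 + R (h(R) = R + 52 = 52 + R)
√(h(-1*(-20)) + 3254) = √((52 - 1*(-20)) + 3254) = √((52 + 20) + 3254) = √(72 + 3254) = √3326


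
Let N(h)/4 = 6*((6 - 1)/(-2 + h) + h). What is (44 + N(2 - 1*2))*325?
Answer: -5200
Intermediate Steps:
N(h) = 24*h + 120/(-2 + h) (N(h) = 4*(6*((6 - 1)/(-2 + h) + h)) = 4*(6*(5/(-2 + h) + h)) = 4*(6*(h + 5/(-2 + h))) = 4*(6*h + 30/(-2 + h)) = 24*h + 120/(-2 + h))
(44 + N(2 - 1*2))*325 = (44 + 24*(5 + (2 - 1*2)**2 - 2*(2 - 1*2))/(-2 + (2 - 1*2)))*325 = (44 + 24*(5 + (2 - 2)**2 - 2*(2 - 2))/(-2 + (2 - 2)))*325 = (44 + 24*(5 + 0**2 - 2*0)/(-2 + 0))*325 = (44 + 24*(5 + 0 + 0)/(-2))*325 = (44 + 24*(-1/2)*5)*325 = (44 - 60)*325 = -16*325 = -5200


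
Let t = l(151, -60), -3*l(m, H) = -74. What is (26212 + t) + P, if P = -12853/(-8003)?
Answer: 629954689/24009 ≈ 26238.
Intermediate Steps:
l(m, H) = 74/3 (l(m, H) = -1/3*(-74) = 74/3)
t = 74/3 ≈ 24.667
P = 12853/8003 (P = -12853*(-1/8003) = 12853/8003 ≈ 1.6060)
(26212 + t) + P = (26212 + 74/3) + 12853/8003 = 78710/3 + 12853/8003 = 629954689/24009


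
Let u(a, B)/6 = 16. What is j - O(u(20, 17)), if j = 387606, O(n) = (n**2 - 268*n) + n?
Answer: 404022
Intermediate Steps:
u(a, B) = 96 (u(a, B) = 6*16 = 96)
O(n) = n**2 - 267*n
j - O(u(20, 17)) = 387606 - 96*(-267 + 96) = 387606 - 96*(-171) = 387606 - 1*(-16416) = 387606 + 16416 = 404022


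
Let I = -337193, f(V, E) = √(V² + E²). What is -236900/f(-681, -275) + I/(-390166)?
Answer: 337193/390166 - 118450*√394/7289 ≈ -321.70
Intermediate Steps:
f(V, E) = √(E² + V²)
-236900/f(-681, -275) + I/(-390166) = -236900/√((-275)² + (-681)²) - 337193/(-390166) = -236900/√(75625 + 463761) - 337193*(-1/390166) = -236900*√394/14578 + 337193/390166 = -118450*√394/7289 + 337193/390166 = 337193/390166 - 118450*√394/7289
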